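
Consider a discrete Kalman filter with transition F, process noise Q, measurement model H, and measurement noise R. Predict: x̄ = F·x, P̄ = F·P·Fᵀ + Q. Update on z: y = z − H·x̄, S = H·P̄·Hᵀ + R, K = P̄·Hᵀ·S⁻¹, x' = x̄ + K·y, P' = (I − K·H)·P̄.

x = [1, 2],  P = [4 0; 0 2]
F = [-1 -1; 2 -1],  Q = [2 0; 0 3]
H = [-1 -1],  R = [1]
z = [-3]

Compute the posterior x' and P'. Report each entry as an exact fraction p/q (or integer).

x̄ = F·x = [-3, 0]
P̄ = F·P·Fᵀ + Q = [8 -6; -6 21]
y = z − H·x̄ = [-6]
S = H·P̄·Hᵀ + R = [18]
K = P̄·Hᵀ·S⁻¹ = [-1/9; -5/6]
x' = x̄ + K·y = [-7/3, 5]
P' = (I − K·H)·P̄ = [70/9 -23/3; -23/3 17/2]

x' = [-7/3, 5]
P' = [70/9 -23/3; -23/3 17/2]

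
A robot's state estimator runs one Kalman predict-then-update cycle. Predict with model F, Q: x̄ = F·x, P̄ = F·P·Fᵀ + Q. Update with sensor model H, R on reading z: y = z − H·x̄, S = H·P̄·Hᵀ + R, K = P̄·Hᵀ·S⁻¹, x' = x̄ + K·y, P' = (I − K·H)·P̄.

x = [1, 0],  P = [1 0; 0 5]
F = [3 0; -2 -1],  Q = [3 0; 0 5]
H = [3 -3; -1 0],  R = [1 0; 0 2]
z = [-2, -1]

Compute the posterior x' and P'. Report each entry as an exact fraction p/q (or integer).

x' = [711/943, 1318/943]
P' = [1200/943 1182/943; 1182/943 1268/943]

x̄ = F·x = [3, -2]
P̄ = F·P·Fᵀ + Q = [12 -6; -6 14]
y = z − H·x̄ = [-17, 2]
S = H·P̄·Hᵀ + R = [343 -54; -54 14]
K = P̄·Hᵀ·S⁻¹ = [54/943 -600/943; -258/943 -591/943]
x' = x̄ + K·y = [711/943, 1318/943]
P' = (I − K·H)·P̄ = [1200/943 1182/943; 1182/943 1268/943]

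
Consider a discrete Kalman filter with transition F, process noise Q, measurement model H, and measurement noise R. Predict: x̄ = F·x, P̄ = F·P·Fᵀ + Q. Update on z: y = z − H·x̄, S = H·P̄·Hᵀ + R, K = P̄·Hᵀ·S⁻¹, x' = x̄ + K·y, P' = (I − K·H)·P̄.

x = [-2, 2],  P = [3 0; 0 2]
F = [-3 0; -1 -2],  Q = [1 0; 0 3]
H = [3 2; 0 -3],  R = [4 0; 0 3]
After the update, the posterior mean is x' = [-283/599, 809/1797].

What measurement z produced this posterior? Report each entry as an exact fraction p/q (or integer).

z = [-1, -2]

x̄ = F·x = [6, -2]
P̄ = F·P·Fᵀ + Q = [28 9; 9 14]
S = H·P̄·Hᵀ + R = [420 -165; -165 129]
K = P̄·Hᵀ·S⁻¹ = [967/2995 122/599; 11/1797 -571/1797]
x' − x̄ = [-3877/599, 4403/1797] = K·y
y = (KᵀK)⁻¹·Kᵀ·(x' − x̄) = [-15, -8]
z = y + H·x̄ = [-15, -8] + [14, 6] = [-1, -2]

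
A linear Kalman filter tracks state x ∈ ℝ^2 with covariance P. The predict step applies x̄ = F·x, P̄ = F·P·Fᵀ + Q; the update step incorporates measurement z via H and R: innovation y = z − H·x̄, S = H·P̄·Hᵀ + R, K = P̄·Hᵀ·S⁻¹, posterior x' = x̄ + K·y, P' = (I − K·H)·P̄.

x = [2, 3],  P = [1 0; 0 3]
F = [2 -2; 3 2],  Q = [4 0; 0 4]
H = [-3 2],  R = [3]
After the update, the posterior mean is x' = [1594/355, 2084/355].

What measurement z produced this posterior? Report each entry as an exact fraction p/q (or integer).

z = [-2]

x̄ = F·x = [-2, 12]
P̄ = F·P·Fᵀ + Q = [20 -6; -6 25]
S = H·P̄·Hᵀ + R = [355]
K = P̄·Hᵀ·S⁻¹ = [-72/355; 68/355]
x' − x̄ = [2304/355, -2176/355] = K·y
y = (KᵀK)⁻¹·Kᵀ·(x' − x̄) = [-32]
z = y + H·x̄ = [-32] + [30] = [-2]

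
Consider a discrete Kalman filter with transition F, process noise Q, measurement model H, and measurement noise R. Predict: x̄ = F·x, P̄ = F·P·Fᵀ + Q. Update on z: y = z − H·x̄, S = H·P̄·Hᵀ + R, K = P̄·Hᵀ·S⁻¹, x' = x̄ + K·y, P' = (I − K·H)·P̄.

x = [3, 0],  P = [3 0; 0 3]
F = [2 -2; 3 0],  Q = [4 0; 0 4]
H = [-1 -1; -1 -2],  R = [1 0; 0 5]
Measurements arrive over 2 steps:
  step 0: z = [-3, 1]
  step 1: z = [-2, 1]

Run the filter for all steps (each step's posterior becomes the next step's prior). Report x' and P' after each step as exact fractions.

step 0: x̄ = F·x = [6, 9]
step 0: P̄ = F·P·Fᵀ + Q = [28 18; 18 31]
step 0: y = z − H·x̄ = [12, 25]
step 0: S = H·P̄·Hᵀ + R = [96 144; 144 229]
step 0: K = P̄·Hᵀ·S⁻¹ = [-659/624 5/13; 23/96 -1/2]
step 0: x' = x̄ + K·y = [153/52, -5/8]
step 0: P' = (I − K·H)·P̄ = [1259/312 -143/48; -143/48 263/96]
step 1: x̄ = F·x = [371/52, 459/52]
step 1: P̄ = F·P·Fᵀ + Q = [5713/104 4377/104; 4377/104 4193/104]
step 1: y = z − H·x̄ = [363/26, 1341/52]
step 1: S = H·P̄·Hᵀ + R = [4691/26 13615/52; 13615/52 40513/104]
step 1: K = P̄·Hᵀ·S⁻¹ = [-142690/179933 31653/179933; 3270/179933 -58883/179933]
step 1: x' = x̄ + K·y = [107863/179933, 115407/179933]
step 1: P' = (I − K·H)·P̄ = [443645/179933 -300955/179933; -300955/179933 297685/179933]

step 0: x' = [153/52, -5/8], P' = [1259/312 -143/48; -143/48 263/96]
step 1: x' = [107863/179933, 115407/179933], P' = [443645/179933 -300955/179933; -300955/179933 297685/179933]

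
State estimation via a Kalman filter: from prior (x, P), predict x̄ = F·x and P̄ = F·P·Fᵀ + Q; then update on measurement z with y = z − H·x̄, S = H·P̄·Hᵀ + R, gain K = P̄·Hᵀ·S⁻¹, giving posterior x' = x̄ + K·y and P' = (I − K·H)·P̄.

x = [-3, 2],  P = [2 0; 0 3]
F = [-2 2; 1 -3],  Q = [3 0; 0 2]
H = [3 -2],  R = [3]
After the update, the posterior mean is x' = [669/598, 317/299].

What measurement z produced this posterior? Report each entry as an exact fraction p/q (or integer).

z = [1]

x̄ = F·x = [10, -9]
P̄ = F·P·Fᵀ + Q = [23 -22; -22 31]
S = H·P̄·Hᵀ + R = [598]
K = P̄·Hᵀ·S⁻¹ = [113/598; -64/299]
x' − x̄ = [-5311/598, 3008/299] = K·y
y = (KᵀK)⁻¹·Kᵀ·(x' − x̄) = [-47]
z = y + H·x̄ = [-47] + [48] = [1]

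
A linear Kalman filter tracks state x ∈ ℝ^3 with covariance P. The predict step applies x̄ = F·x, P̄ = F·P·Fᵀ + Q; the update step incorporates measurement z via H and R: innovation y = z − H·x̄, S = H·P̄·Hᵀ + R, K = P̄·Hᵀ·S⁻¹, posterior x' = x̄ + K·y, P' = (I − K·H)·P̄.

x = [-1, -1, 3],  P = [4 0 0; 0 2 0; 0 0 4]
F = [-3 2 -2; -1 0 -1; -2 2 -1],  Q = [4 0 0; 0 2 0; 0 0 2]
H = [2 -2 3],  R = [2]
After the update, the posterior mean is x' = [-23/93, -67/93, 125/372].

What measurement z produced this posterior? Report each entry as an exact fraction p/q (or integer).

x̄ = F·x = [-5, -2, -3]
P̄ = F·P·Fᵀ + Q = [64 20 40; 20 10 12; 40 12 30]
S = H·P̄·Hᵀ + R = [744]
K = P̄·Hᵀ·S⁻¹ = [26/93; 7/93; 73/372]
x' − x̄ = [442/93, 119/93, 1241/372] = K·y
y = (KᵀK)⁻¹·Kᵀ·(x' − x̄) = [17]
z = y + H·x̄ = [17] + [-15] = [2]

z = [2]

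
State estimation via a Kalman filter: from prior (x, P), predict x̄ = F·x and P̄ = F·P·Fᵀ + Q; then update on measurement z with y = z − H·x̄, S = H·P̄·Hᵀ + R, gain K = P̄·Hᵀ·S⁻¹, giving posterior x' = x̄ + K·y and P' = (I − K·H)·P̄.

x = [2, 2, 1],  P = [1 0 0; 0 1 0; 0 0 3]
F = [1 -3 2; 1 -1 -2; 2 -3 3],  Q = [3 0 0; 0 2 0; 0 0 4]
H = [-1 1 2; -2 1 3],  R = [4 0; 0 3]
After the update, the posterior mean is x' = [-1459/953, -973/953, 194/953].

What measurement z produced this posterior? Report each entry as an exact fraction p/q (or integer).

x̄ = F·x = [-2, -2, 1]
P̄ = F·P·Fᵀ + Q = [25 -8 29; -8 16 -13; 29 -13 44]
S = H·P̄·Hᵀ + R = [69 86; 86 121]
K = P̄·Hᵀ·S⁻¹ = [531/953 -149/953; 360/953 -311/953; 320/953 253/953]
x' − x̄ = [447/953, 933/953, -759/953] = K·y
y = (KᵀK)⁻¹·Kᵀ·(x' − x̄) = [0, -3]
z = y + H·x̄ = [0, -3] + [2, 5] = [2, 2]

z = [2, 2]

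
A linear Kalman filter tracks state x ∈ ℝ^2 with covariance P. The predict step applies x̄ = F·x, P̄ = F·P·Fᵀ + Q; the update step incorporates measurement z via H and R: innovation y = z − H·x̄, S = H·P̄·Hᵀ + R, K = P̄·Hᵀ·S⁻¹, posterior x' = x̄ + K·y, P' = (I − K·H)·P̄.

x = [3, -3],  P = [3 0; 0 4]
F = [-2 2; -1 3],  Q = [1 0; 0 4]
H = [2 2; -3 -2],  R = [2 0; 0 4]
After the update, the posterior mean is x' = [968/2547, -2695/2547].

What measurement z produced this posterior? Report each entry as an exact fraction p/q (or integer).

z = [-3, -2]

x̄ = F·x = [-12, -12]
P̄ = F·P·Fᵀ + Q = [29 30; 30 43]
S = H·P̄·Hᵀ + R = [530 -646; -646 797]
K = P̄·Hᵀ·S⁻¹ = [-458/2547 -841/2547; 1333/2547 518/2547]
x' − x̄ = [31532/2547, 27869/2547] = K·y
y = (KᵀK)⁻¹·Kᵀ·(x' − x̄) = [45, -62]
z = y + H·x̄ = [45, -62] + [-48, 60] = [-3, -2]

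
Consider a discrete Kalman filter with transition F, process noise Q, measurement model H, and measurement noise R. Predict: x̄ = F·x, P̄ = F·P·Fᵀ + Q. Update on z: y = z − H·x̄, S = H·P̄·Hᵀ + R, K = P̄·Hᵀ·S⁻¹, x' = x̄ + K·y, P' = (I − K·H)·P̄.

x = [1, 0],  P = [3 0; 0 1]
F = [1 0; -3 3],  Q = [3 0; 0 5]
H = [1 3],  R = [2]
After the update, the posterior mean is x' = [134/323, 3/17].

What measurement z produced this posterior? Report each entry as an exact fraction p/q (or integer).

x̄ = F·x = [1, -3]
P̄ = F·P·Fᵀ + Q = [6 -9; -9 41]
S = H·P̄·Hᵀ + R = [323]
K = P̄·Hᵀ·S⁻¹ = [-21/323; 6/17]
x' − x̄ = [-189/323, 54/17] = K·y
y = (KᵀK)⁻¹·Kᵀ·(x' − x̄) = [9]
z = y + H·x̄ = [9] + [-8] = [1]

z = [1]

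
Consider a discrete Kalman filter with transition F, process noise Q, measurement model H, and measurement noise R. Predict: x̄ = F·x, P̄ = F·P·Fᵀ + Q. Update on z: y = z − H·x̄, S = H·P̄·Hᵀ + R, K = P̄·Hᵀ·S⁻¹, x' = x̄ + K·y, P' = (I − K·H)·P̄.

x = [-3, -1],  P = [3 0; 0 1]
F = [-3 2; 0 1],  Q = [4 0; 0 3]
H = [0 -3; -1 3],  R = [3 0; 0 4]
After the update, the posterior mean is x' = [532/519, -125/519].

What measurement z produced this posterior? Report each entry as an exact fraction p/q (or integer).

z = [1, -1]

x̄ = F·x = [7, -1]
P̄ = F·P·Fᵀ + Q = [35 2; 2 4]
S = H·P̄·Hᵀ + R = [39 -30; -30 63]
K = P̄·Hᵀ·S⁻¹ = [-416/519 -437/519; -152/519 10/519]
x' − x̄ = [-3101/519, 394/519] = K·y
y = (KᵀK)⁻¹·Kᵀ·(x' − x̄) = [-2, 9]
z = y + H·x̄ = [-2, 9] + [3, -10] = [1, -1]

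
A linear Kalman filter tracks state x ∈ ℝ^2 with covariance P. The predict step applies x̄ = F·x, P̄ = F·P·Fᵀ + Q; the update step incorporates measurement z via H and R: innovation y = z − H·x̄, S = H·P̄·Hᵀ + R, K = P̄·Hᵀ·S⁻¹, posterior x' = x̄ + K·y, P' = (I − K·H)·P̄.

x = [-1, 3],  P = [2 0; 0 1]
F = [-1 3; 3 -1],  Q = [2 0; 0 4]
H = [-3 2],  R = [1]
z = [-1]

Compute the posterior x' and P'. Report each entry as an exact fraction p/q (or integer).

x' = [281/106, 1085/318]
P' = [295/106 433/106; 433/106 1985/318]

x̄ = F·x = [10, -6]
P̄ = F·P·Fᵀ + Q = [13 -9; -9 23]
y = z − H·x̄ = [41]
S = H·P̄·Hᵀ + R = [318]
K = P̄·Hᵀ·S⁻¹ = [-19/106; 73/318]
x' = x̄ + K·y = [281/106, 1085/318]
P' = (I − K·H)·P̄ = [295/106 433/106; 433/106 1985/318]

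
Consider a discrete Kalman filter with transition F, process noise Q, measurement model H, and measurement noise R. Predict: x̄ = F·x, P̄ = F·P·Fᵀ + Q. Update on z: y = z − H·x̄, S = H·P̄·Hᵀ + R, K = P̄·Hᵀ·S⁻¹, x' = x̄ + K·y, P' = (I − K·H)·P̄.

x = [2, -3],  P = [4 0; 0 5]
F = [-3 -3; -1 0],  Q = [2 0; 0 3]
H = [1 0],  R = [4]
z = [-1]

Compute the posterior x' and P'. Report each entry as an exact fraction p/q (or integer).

x̄ = F·x = [3, -2]
P̄ = F·P·Fᵀ + Q = [83 12; 12 7]
y = z − H·x̄ = [-4]
S = H·P̄·Hᵀ + R = [87]
K = P̄·Hᵀ·S⁻¹ = [83/87; 4/29]
x' = x̄ + K·y = [-71/87, -74/29]
P' = (I − K·H)·P̄ = [332/87 16/29; 16/29 155/29]

x' = [-71/87, -74/29]
P' = [332/87 16/29; 16/29 155/29]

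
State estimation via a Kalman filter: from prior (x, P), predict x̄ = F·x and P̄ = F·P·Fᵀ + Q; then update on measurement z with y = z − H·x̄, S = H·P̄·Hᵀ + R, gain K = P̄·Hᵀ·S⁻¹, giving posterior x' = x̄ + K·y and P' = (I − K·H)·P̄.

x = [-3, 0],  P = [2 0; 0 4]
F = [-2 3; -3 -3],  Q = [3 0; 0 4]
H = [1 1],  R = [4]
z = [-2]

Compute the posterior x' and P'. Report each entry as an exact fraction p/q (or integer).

x' = [-25/61, -29/61]
P' = [2338/61 -2246/61; -2246/61 2382/61]

x̄ = F·x = [6, 9]
P̄ = F·P·Fᵀ + Q = [47 -24; -24 58]
y = z − H·x̄ = [-17]
S = H·P̄·Hᵀ + R = [61]
K = P̄·Hᵀ·S⁻¹ = [23/61; 34/61]
x' = x̄ + K·y = [-25/61, -29/61]
P' = (I − K·H)·P̄ = [2338/61 -2246/61; -2246/61 2382/61]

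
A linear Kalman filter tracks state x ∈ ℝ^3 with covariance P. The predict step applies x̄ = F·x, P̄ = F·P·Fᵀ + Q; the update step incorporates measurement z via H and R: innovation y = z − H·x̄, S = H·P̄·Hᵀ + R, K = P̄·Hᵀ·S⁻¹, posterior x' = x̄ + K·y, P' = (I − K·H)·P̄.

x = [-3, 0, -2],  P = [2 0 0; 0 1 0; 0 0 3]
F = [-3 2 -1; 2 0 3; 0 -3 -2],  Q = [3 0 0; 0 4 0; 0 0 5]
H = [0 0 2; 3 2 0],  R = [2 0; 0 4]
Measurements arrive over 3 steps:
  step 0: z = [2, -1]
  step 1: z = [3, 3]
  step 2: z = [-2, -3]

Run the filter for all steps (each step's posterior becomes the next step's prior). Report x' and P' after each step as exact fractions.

step 0: x̄ = F·x = [11, -12, 4]
step 0: P̄ = F·P·Fᵀ + Q = [28 -21 0; -21 39 -18; 0 -18 26]
step 0: y = z − H·x̄ = [-6, -10]
step 0: S = H·P̄·Hᵀ + R = [106 -72; -72 160]
step 0: K = P̄·Hᵀ·S⁻¹ = [189/736 1113/2944; -585/1472 -501/5888; 179/368 -9/1472]
step 0: x' = x̄ + K·y = [8359/1472, -25803/2944, 841/736]
step 0: P' = (I − K·H)·P̄ = [17843/1472 -51303/2944 189/736; -51303/2944 152907/5888 -585/1472; 189/736 -585/1472 179/368]
step 1: x̄ = F·x = [-26281/736, 5441/368, 70681/2944]
step 1: P̄ = F·P·Fᵀ + Q = [157763/368 -27435/184 -455939/1472; -27435/184 5515/92 76683/736; -455939/1472 76683/736 1388979/5888]
step 1: y = z − H·x̄ = [-66265/1472, 59287/736]
step 1: S = H·P̄·Hᵀ + R = [1391923/1472 -1061085/736; -1061085/736 851139/368]
step 1: K = P̄·Hᵀ·S⁻¹ = [-199368/2537033 2878129/7611099; 4865312/53277693 -13528370/159833079; 17002663/35518462 -707390/53277693]
step 1: x' = x̄ + K·y = [-13009481/7611099, 616368538/159833079, 148043549/106555386]
step 1: P' = (I − K·H)·P̄ = [16358172/2537033 -67855516/7611099 -199368/2537033; -67855516/7611099 2110392014/159833079 4865312/53277693; -199368/2537033 4865312/53277693 17002663/35518462]
step 2: x̄ = F·x = [3660538111/319666158, 79865179/106555386, -254804029/17759231]
step 2: P̄ = F·P·Fᵀ + Q = [70477015969/319666158 -7924700447/106555386 -2824886409/17759231; -7924700447/106555386 1177661623/35518462 889955603/17759231; -2824886409/17759231 889955603/17759231 2252654743/17759231]
step 2: y = z − H·x̄ = [474089596/17759231, -1379978209/35518462]
step 2: S = H·P̄·Hᵀ + R = [9046137434/17759231 -13389496042/17759231; -13389496042/17759231 43630934521/35518462]
step 2: K = P̄·Hᵀ·S⁻¹ = [-75813791444/1017336323103 378049861799/1017336323103; 86941695082/1017336323103 -76498906015/1017336323103; 486852694291/1017336323103 -13389496042/1017336323103]
step 2: x' = x̄ + K·y = [-15187146841963/3052008969309, 6055621966109/1017336323103, -359831467234/339112107701]
step 2: P' = (I − K·H)·P̄ = [19079173851416/3052008969309 -2927829067370/339112107701 -75813791444/1017336323103; -2927829067370/339112107701 13022232991135/1017336323103 86941695082/1017336323103; -75813791444/1017336323103 86941695082/1017336323103 486852694291/1017336323103]

step 0: x' = [8359/1472, -25803/2944, 841/736], P' = [17843/1472 -51303/2944 189/736; -51303/2944 152907/5888 -585/1472; 189/736 -585/1472 179/368]
step 1: x' = [-13009481/7611099, 616368538/159833079, 148043549/106555386], P' = [16358172/2537033 -67855516/7611099 -199368/2537033; -67855516/7611099 2110392014/159833079 4865312/53277693; -199368/2537033 4865312/53277693 17002663/35518462]
step 2: x' = [-15187146841963/3052008969309, 6055621966109/1017336323103, -359831467234/339112107701], P' = [19079173851416/3052008969309 -2927829067370/339112107701 -75813791444/1017336323103; -2927829067370/339112107701 13022232991135/1017336323103 86941695082/1017336323103; -75813791444/1017336323103 86941695082/1017336323103 486852694291/1017336323103]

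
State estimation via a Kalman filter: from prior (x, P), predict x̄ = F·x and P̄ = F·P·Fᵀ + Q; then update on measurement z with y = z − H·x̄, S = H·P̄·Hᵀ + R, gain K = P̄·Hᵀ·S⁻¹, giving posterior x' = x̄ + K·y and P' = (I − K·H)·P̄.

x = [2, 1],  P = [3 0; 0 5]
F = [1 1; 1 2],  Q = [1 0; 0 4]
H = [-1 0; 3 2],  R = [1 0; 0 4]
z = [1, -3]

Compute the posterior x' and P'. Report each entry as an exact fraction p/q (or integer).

x̄ = F·x = [3, 4]
P̄ = F·P·Fᵀ + Q = [9 13; 13 27]
y = z − H·x̄ = [4, -20]
S = H·P̄·Hᵀ + R = [10 -53; -53 349]
K = P̄·Hᵀ·S⁻¹ = [-332/681 53/681; 392/681 241/681]
x' = x̄ + K·y = [-115/227, -176/227]
P' = (I − K·H)·P̄ = [332/681 -392/681; -392/681 1070/681]

x' = [-115/227, -176/227]
P' = [332/681 -392/681; -392/681 1070/681]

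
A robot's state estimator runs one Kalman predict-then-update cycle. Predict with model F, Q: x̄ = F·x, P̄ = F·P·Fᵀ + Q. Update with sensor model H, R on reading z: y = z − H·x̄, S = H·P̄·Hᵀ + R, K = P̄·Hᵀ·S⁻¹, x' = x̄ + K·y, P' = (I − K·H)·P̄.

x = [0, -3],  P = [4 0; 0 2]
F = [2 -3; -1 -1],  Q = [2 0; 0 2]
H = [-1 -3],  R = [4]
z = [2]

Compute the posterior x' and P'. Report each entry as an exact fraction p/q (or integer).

x̄ = F·x = [9, 3]
P̄ = F·P·Fᵀ + Q = [36 -2; -2 8]
y = z − H·x̄ = [20]
S = H·P̄·Hᵀ + R = [100]
K = P̄·Hᵀ·S⁻¹ = [-3/10; -11/50]
x' = x̄ + K·y = [3, -7/5]
P' = (I − K·H)·P̄ = [27 -43/5; -43/5 79/25]

x' = [3, -7/5]
P' = [27 -43/5; -43/5 79/25]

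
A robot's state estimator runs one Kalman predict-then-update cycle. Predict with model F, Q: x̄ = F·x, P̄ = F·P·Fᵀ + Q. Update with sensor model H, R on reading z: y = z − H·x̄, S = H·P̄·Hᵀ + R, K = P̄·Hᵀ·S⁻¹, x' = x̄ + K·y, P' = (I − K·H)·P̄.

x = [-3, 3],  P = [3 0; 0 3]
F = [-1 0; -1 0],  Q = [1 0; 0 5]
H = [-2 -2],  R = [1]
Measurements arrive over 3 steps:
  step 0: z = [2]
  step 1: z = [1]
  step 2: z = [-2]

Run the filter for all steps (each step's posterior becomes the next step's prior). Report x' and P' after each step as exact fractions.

step 0: x̄ = F·x = [3, 3]
step 0: P̄ = F·P·Fᵀ + Q = [4 3; 3 8]
step 0: y = z − H·x̄ = [14]
step 0: S = H·P̄·Hᵀ + R = [73]
step 0: K = P̄·Hᵀ·S⁻¹ = [-14/73; -22/73]
step 0: x' = x̄ + K·y = [23/73, -89/73]
step 0: P' = (I − K·H)·P̄ = [96/73 -89/73; -89/73 100/73]
step 1: x̄ = F·x = [-23/73, -23/73]
step 1: P̄ = F·P·Fᵀ + Q = [169/73 96/73; 96/73 461/73]
step 1: y = z − H·x̄ = [-19/73]
step 1: S = H·P̄·Hᵀ + R = [3361/73]
step 1: K = P̄·Hᵀ·S⁻¹ = [-530/3361; -1114/3361]
step 1: x' = x̄ + K·y = [-921/3361, -769/3361]
step 1: P' = (I − K·H)·P̄ = [3933/3361 -3668/3361; -3668/3361 4225/3361]
step 2: x̄ = F·x = [921/3361, 921/3361]
step 2: P̄ = F·P·Fᵀ + Q = [7294/3361 3933/3361; 3933/3361 20738/3361]
step 2: y = z − H·x̄ = [-3038/3361]
step 2: S = H·P̄·Hᵀ + R = [146953/3361]
step 2: K = P̄·Hᵀ·S⁻¹ = [-22454/146953; -49342/146953]
step 2: x' = x̄ + K·y = [60565/146953, 84869/146953]
step 2: P' = (I − K·H)·P̄ = [168906/146953 -157679/146953; -157679/146953 182350/146953]

step 0: x' = [23/73, -89/73], P' = [96/73 -89/73; -89/73 100/73]
step 1: x' = [-921/3361, -769/3361], P' = [3933/3361 -3668/3361; -3668/3361 4225/3361]
step 2: x' = [60565/146953, 84869/146953], P' = [168906/146953 -157679/146953; -157679/146953 182350/146953]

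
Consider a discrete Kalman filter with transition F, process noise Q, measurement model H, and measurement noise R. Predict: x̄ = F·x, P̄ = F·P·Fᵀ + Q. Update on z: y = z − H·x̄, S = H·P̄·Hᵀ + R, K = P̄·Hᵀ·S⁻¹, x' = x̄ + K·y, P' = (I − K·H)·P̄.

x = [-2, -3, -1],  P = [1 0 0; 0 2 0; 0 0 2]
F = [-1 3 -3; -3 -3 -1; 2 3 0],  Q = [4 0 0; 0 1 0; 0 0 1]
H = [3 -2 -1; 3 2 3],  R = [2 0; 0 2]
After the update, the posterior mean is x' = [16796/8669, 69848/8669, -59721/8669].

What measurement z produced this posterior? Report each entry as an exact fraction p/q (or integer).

z = [-3, 1]

x̄ = F·x = [-4, 16, -13]
P̄ = F·P·Fᵀ + Q = [41 -9 16; -9 30 -24; 16 -24 23]
S = H·P̄·Hᵀ + R = [430 468; 468 590]
K = P̄·Hᵀ·S⁻¹ = [1073/17338 3645/17338; -9459/17338 6357/17338; 5389/17338 -2247/17338]
x' − x̄ = [51472/8669, -68856/8669, 52976/8669] = K·y
y = (KᵀK)⁻¹·Kᵀ·(x' − x̄) = [28, 20]
z = y + H·x̄ = [28, 20] + [-31, -19] = [-3, 1]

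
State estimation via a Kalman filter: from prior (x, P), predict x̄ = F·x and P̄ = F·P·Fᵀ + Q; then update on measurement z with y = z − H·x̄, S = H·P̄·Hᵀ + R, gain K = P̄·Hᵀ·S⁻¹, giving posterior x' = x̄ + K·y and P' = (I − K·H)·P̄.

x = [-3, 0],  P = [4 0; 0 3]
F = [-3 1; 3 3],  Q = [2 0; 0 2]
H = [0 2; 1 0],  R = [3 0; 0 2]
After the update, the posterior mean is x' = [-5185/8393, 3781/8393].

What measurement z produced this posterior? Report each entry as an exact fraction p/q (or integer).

z = [1, -1]

x̄ = F·x = [9, -9]
P̄ = F·P·Fᵀ + Q = [41 -27; -27 65]
S = H·P̄·Hᵀ + R = [263 -54; -54 43]
K = P̄·Hᵀ·S⁻¹ = [-108/8393 7867/8393; 4132/8393 -81/8393]
x' − x̄ = [-80722/8393, 79318/8393] = K·y
y = (KᵀK)⁻¹·Kᵀ·(x' − x̄) = [19, -10]
z = y + H·x̄ = [19, -10] + [-18, 9] = [1, -1]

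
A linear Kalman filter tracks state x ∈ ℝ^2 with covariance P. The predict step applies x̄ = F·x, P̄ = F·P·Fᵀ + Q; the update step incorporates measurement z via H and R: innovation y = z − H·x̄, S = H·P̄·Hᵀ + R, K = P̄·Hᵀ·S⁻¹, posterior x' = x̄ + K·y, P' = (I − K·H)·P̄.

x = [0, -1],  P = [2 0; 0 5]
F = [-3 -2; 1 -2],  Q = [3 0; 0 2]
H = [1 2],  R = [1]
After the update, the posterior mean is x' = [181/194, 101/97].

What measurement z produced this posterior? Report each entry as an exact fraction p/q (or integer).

z = [3]

x̄ = F·x = [2, 2]
P̄ = F·P·Fᵀ + Q = [41 14; 14 24]
S = H·P̄·Hᵀ + R = [194]
K = P̄·Hᵀ·S⁻¹ = [69/194; 31/97]
x' − x̄ = [-207/194, -93/97] = K·y
y = (KᵀK)⁻¹·Kᵀ·(x' − x̄) = [-3]
z = y + H·x̄ = [-3] + [6] = [3]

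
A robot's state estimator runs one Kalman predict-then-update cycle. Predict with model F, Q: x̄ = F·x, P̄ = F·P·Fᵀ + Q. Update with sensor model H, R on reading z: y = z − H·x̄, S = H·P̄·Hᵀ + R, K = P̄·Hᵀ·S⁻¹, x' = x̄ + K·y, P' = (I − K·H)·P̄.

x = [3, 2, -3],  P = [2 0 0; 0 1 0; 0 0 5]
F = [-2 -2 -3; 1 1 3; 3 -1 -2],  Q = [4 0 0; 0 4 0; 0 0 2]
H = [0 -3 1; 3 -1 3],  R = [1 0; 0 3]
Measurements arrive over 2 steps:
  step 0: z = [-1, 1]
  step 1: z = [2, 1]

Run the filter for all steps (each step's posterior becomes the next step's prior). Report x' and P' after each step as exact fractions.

step 0: x' = [-307575/41218, 134609/41218, 182715/20609], P' = [1044607/82436 -387471/82436 -290257/20609; -387471/82436 158523/82436 111300/20609; -290257/20609 111300/20609 331285/20609]
step 1: x' = [-15828133/16496612, -2035087/8248306, 19993621/16496612], P' = [2267444513/610374644 -393925725/305187322 -2438799809/610374644; -393925725/305187322 95277255/152593661 475987209/305187322; -2438799809/610374644 475987209/305187322 2876017937/610374644]

step 0: x̄ = F·x = [-1, -4, 13]
step 0: P̄ = F·P·Fᵀ + Q = [61 -51 20; -51 52 -25; 20 -25 41]
step 0: y = z − H·x̄ = [-26, -39]
step 0: S = H·P̄·Hᵀ + R = [660 1048; 1048 1789]
step 0: K = P̄·Hᵀ·S⁻¹ = [1385/82436 3184/20609; -30369/82436 1222/20609; -2615/20609 3928/20609]
step 0: x' = x̄ + K·y = [-307575/41218, 134609/41218, 182715/20609]
step 0: P' = (I − K·H)·P̄ = [1044607/82436 -387471/82436 -290257/20609; -387471/82436 158523/82436 111300/20609; -290257/20609 111300/20609 331285/20609]
step 1: x̄ = F·x = [-375179/20609, 461662/20609, -894097/20609]
step 1: P̄ = F·P·Fᵀ + Q = [1344705/20609 -1585046/20609 3117917/20609; -1585046/20609 2097306/20609 -4025920/20609; 3117917/20609 -4025920/20609 8265845/20609]
step 1: y = z − H·x̄ = [2320301/20609, 4290099/20609]
step 1: S = H·P̄·Hᵀ + R = [51317728/20609 94967818/20609; 94967818/20609 178442385/20609]
step 1: K = P̄·Hᵀ·S⁻¹ = [-75245459/610374644 45630927/305187322; -95676321/305187322 9271657/152593661; 20094683/610374644 59946661/305187322]
step 1: x' = x̄ + K·y = [-15828133/16496612, -2035087/8248306, 19993621/16496612]
step 1: P' = (I − K·H)·P̄ = [2267444513/610374644 -393925725/305187322 -2438799809/610374644; -393925725/305187322 95277255/152593661 475987209/305187322; -2438799809/610374644 475987209/305187322 2876017937/610374644]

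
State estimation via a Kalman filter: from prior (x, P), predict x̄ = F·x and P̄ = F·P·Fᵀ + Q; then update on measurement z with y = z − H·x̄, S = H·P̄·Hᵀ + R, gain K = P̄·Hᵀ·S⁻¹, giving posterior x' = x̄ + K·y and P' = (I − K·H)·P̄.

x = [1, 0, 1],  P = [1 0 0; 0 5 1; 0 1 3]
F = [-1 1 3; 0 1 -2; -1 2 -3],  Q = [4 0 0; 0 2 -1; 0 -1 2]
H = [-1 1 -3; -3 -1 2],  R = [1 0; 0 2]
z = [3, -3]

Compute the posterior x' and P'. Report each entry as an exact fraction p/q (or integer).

x' = [40020/120559, -72857/120559, -5125/3889]
P' = [28098/120559 -65450/120559 -785/3889; -65450/120559 679984/120559 8161/3889; -785/3889 8161/3889 3387/3889]

x̄ = F·x = [2, -2, -4]
P̄ = F·P·Fᵀ + Q = [43 -12 -13; -12 15 20; -13 20 38]
y = z − H·x̄ = [-5, 9]
S = H·P̄·Hᵀ + R = [227 -81; -81 560]
K = P̄·Hᵀ·S⁻¹ = [-20543/120559 -33757/120559; -13539/120559 11174/120559; -1215/3889 484/3889]
x' = x̄ + K·y = [40020/120559, -72857/120559, -5125/3889]
P' = (I − K·H)·P̄ = [28098/120559 -65450/120559 -785/3889; -65450/120559 679984/120559 8161/3889; -785/3889 8161/3889 3387/3889]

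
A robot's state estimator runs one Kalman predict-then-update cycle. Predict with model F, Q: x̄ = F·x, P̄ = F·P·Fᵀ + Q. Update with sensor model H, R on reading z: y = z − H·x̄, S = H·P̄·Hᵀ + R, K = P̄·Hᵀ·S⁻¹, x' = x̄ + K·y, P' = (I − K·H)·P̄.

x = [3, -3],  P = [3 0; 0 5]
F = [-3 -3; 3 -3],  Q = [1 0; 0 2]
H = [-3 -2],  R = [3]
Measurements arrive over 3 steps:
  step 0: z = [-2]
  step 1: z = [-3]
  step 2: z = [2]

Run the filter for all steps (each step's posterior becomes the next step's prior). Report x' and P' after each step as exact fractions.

step 0: x' = [-4335/586, 3557/293], P' = [20531/1172 -15207/586; -15207/586 11481/293]
step 1: x' = [-11242101/7803859, 28282551/7803859], P' = [24895417/7803859 -36424347/7803859; -36424347/7803859 59108610/7803859]
step 2: x' = [-22957436778/10401381953, 23472416848/10401381953], P' = [30884171156/10401381953 -44915592171/10401381953; -44915592171/10401381953 73040869194/10401381953]

step 0: x̄ = F·x = [0, 18]
step 0: P̄ = F·P·Fᵀ + Q = [73 18; 18 74]
step 0: y = z − H·x̄ = [34]
step 0: S = H·P̄·Hᵀ + R = [1172]
step 0: K = P̄·Hᵀ·S⁻¹ = [-255/1172; -101/586]
step 0: x' = x̄ + K·y = [-4335/586, 3557/293]
step 0: P' = (I − K·H)·P̄ = [20531/1172 -15207/586; -15207/586 11481/293]
step 1: x̄ = F·x = [-8337/586, -34347/586]
step 1: P̄ = F·P·Fᵀ + Q = [51815/1172 228537/1172; 228537/1172 1147891/1172]
step 1: y = z − H·x̄ = [-95463/586]
step 1: S = H·P̄·Hᵀ + R = [7803859/1172]
step 1: K = P̄·Hᵀ·S⁻¹ = [-612519/7803859; -2981393/7803859]
step 1: x' = x̄ + K·y = [-11242101/7803859, 28282551/7803859]
step 1: P' = (I − K·H)·P̄ = [24895417/7803859 -36424347/7803859; -36424347/7803859 59108610/7803859]
step 2: x̄ = F·x = [-7303050/1114837, -118573956/7803859]
step 2: P̄ = F·P·Fᵀ + Q = [15457408/1114837 43988391/1114837; 43988391/1114837 1427282207/7803859]
step 2: y = z − H·x̄ = [-374904244/7803859]
step 2: S = H·P̄·Hᵀ + R = [10401381953/7803859]
step 2: K = P̄·Hᵀ·S⁻¹ = [-940443042/10401381953; -3778320625/10401381953]
step 2: x' = x̄ + K·y = [-22957436778/10401381953, 23472416848/10401381953]
step 2: P' = (I − K·H)·P̄ = [30884171156/10401381953 -44915592171/10401381953; -44915592171/10401381953 73040869194/10401381953]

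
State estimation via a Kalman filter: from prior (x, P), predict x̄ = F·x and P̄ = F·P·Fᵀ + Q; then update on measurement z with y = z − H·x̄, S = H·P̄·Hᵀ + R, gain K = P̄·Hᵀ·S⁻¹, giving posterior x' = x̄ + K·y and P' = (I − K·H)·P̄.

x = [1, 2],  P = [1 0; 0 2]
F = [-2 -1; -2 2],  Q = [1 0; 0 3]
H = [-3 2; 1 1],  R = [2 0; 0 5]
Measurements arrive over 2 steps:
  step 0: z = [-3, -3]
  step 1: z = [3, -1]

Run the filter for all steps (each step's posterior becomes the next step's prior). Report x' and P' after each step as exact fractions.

step 0: x̄ = F·x = [-4, 2]
step 0: P̄ = F·P·Fᵀ + Q = [7 0; 0 15]
step 0: y = z − H·x̄ = [-19, -1]
step 0: S = H·P̄·Hᵀ + R = [125 9; 9 27]
step 0: K = P̄·Hᵀ·S⁻¹ = [-35/183 532/1647; 25/122 535/1098]
step 0: x' = x̄ + K·y = [-1135/1647, -1307/549]
step 0: P' = (I − K·H)·P̄ = [1190/1647 490/549; 490/549 565/366]
step 1: x̄ = F·x = [6191/1647, -5572/1647]
step 1: P̄ = F·P·Fᵀ + Q = [29659/3294 -3265/1647; -3265/1647 8111/1647]
step 1: y = z − H·x̄ = [34658/1647, -2266/1647]
step 1: S = H·P̄·Hᵀ + R = [416767/3294 -50003/3294; -50003/3294 49291/3294]
step 1: K = P̄·Hᵀ·S⁻¹ = [-587885/2738701 688714/2738701; 925755/5477402 2016139/5477402]
step 1: x' = x̄ + K·y = [-3023829/2738701, -911912/2738701]
step 1: P' = (I − K·H)·P̄ = [1612582/2738701 1830988/2738701; 1830988/2738701 6418719/5477402]

step 0: x' = [-1135/1647, -1307/549], P' = [1190/1647 490/549; 490/549 565/366]
step 1: x' = [-3023829/2738701, -911912/2738701], P' = [1612582/2738701 1830988/2738701; 1830988/2738701 6418719/5477402]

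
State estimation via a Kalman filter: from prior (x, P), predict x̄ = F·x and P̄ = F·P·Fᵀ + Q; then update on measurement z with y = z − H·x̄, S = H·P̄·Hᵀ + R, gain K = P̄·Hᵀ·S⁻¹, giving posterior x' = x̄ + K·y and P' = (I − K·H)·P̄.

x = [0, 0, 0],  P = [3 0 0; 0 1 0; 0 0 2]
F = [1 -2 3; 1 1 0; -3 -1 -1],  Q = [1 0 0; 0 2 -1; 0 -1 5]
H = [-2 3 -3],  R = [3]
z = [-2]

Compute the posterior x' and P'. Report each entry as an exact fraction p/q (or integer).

x' = [10/253, -49/253, 112/253]
P' = [6528/253 498/253 -3849/253; 498/253 635/506 -39/253; -3849/253 -39/253 2583/253]

x̄ = F·x = [0, 0, 0]
P̄ = F·P·Fᵀ + Q = [26 1 -13; 1 6 -11; -13 -11 35]
y = z − H·x̄ = [-2]
S = H·P̄·Hᵀ + R = [506]
K = P̄·Hᵀ·S⁻¹ = [-5/253; 49/506; -56/253]
x' = x̄ + K·y = [10/253, -49/253, 112/253]
P' = (I − K·H)·P̄ = [6528/253 498/253 -3849/253; 498/253 635/506 -39/253; -3849/253 -39/253 2583/253]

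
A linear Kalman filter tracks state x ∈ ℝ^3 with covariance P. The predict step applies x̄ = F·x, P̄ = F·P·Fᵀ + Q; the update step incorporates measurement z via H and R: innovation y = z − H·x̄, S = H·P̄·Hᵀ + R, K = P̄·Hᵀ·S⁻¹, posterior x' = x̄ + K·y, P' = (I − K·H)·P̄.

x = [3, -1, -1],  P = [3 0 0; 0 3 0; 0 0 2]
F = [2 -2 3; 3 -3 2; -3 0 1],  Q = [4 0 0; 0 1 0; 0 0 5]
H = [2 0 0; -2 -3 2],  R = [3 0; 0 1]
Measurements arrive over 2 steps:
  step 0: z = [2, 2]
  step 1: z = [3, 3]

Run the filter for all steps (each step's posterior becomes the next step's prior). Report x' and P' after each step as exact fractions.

step 0: x̄ = F·x = [5, 10, -10]
step 0: P̄ = F·P·Fᵀ + Q = [46 48 -12; 48 63 -23; -12 -23 34]
step 0: y = z − H·x̄ = [-8, 62]
step 0: S = H·P̄·Hᵀ + R = [187 -520; -520 1836]
step 0: K = P̄·Hᵀ·S⁻¹ = [8428/18233 -195/18233; 1034/18233 -11977/72932; 9914/18233 17627/72932]
step 0: x' = x̄ + K·y = [11651/18233, -23171/36466, 23153/36466]
step 0: P' = (I − K·H)·P̄ = [12642/18233 1551/18233 14871/18233; 1551/18233 233273/72932 350125/72932; 14871/18233 350125/72932 593485/72932]
step 1: x̄ = F·x = [162405/36466, 185725/36466, -46753/36466]
step 1: P̄ = F·P·Fᵀ + Q = [3231133/72932 1411175/72932 397633/72932; 1411175/72932 1402077/72932 -441133/72932; 397633/72932 -441133/72932 1056353/72932]
step 1: y = z − H·x̄ = [-107706/18233, 1084889/36466]
step 1: S = H·P̄·Hᵀ + R = [3285832/18233 -9900525/36466; -9900525/36466 48888201/72932]
step 1: K = P̄·Hᵀ·S⁻¹ = [547943146/1144774493 -9900525/1144774493; -85300750/1144774493 -219790871/1144774493; 416691846/1144774493 691829581/3434323479]
step 1: x' = x̄ + K·y = [1567010418/1144774493, -204591959/1144774493, 8794825451/3434323479]
step 1: P' = (I − K·H)·P̄ = [821914719/1144774493 -127951125/1144774493 625037769/1144774493; -127951125/1144774493 1468197857/1144774493 1964450225/1144774493; 625037769/1144774493 1964450225/1144774493 11061054110/3434323479]

step 0: x' = [11651/18233, -23171/36466, 23153/36466], P' = [12642/18233 1551/18233 14871/18233; 1551/18233 233273/72932 350125/72932; 14871/18233 350125/72932 593485/72932]
step 1: x' = [1567010418/1144774493, -204591959/1144774493, 8794825451/3434323479], P' = [821914719/1144774493 -127951125/1144774493 625037769/1144774493; -127951125/1144774493 1468197857/1144774493 1964450225/1144774493; 625037769/1144774493 1964450225/1144774493 11061054110/3434323479]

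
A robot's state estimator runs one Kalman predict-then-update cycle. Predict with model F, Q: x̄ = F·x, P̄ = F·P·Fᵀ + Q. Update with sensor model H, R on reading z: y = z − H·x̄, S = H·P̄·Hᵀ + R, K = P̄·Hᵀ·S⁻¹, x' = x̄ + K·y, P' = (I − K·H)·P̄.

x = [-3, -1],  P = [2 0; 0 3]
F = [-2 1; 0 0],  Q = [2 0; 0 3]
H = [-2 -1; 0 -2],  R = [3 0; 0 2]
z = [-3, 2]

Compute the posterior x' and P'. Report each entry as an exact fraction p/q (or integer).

x̄ = F·x = [5, 0]
P̄ = F·P·Fᵀ + Q = [13 0; 0 3]
y = z − H·x̄ = [7, 2]
S = H·P̄·Hᵀ + R = [58 6; 6 14]
K = P̄·Hᵀ·S⁻¹ = [-91/194 39/194; -3/388 -165/388]
x' = x̄ + K·y = [411/194, -351/388]
P' = (I − K·H)·P̄ = [78/97 -39/194; -39/194 165/388]

x' = [411/194, -351/388]
P' = [78/97 -39/194; -39/194 165/388]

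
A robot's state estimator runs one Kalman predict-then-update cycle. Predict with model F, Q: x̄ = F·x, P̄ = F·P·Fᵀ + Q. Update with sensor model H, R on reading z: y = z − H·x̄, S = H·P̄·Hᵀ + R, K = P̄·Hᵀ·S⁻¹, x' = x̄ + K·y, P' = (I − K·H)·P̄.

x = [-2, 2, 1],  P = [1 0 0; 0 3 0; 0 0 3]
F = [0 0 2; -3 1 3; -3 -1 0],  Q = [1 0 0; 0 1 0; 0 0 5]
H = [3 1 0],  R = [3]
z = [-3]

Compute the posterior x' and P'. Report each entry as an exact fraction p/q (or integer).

x' = [-151/67, 267/67, 238/67]
P' = [235/268 -267/134 -171/134; -267/134 471/67 261/67; -171/134 261/67 1130/67]

x̄ = F·x = [2, 11, 4]
P̄ = F·P·Fᵀ + Q = [13 18 0; 18 40 6; 0 6 17]
y = z − H·x̄ = [-20]
S = H·P̄·Hᵀ + R = [268]
K = P̄·Hᵀ·S⁻¹ = [57/268; 47/134; 3/134]
x' = x̄ + K·y = [-151/67, 267/67, 238/67]
P' = (I − K·H)·P̄ = [235/268 -267/134 -171/134; -267/134 471/67 261/67; -171/134 261/67 1130/67]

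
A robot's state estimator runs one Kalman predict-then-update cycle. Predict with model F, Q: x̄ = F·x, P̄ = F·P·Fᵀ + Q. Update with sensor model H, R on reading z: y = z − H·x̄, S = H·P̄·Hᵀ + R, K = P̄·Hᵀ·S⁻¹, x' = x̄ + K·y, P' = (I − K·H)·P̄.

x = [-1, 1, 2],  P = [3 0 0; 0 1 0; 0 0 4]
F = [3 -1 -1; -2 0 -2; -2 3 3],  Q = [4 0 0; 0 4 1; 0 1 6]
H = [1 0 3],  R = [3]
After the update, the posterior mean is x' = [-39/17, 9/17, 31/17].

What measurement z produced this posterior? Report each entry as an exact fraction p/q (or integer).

z = [3]

x̄ = F·x = [-6, -2, 11]
P̄ = F·P·Fᵀ + Q = [36 -10 -33; -10 32 -11; -33 -11 63]
S = H·P̄·Hᵀ + R = [408]
K = P̄·Hᵀ·S⁻¹ = [-21/136; -43/408; 13/34]
x' − x̄ = [63/17, 43/17, -156/17] = K·y
y = (KᵀK)⁻¹·Kᵀ·(x' − x̄) = [-24]
z = y + H·x̄ = [-24] + [27] = [3]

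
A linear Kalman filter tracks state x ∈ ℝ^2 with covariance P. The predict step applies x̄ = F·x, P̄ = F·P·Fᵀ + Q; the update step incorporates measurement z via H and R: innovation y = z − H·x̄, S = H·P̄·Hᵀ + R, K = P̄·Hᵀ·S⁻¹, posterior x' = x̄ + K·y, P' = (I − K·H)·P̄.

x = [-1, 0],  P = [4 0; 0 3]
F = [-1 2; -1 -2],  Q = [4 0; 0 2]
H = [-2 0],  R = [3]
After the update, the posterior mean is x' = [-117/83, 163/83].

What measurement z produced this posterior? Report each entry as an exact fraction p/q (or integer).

x̄ = F·x = [1, 1]
P̄ = F·P·Fᵀ + Q = [20 -8; -8 18]
S = H·P̄·Hᵀ + R = [83]
K = P̄·Hᵀ·S⁻¹ = [-40/83; 16/83]
x' − x̄ = [-200/83, 80/83] = K·y
y = (KᵀK)⁻¹·Kᵀ·(x' − x̄) = [5]
z = y + H·x̄ = [5] + [-2] = [3]

z = [3]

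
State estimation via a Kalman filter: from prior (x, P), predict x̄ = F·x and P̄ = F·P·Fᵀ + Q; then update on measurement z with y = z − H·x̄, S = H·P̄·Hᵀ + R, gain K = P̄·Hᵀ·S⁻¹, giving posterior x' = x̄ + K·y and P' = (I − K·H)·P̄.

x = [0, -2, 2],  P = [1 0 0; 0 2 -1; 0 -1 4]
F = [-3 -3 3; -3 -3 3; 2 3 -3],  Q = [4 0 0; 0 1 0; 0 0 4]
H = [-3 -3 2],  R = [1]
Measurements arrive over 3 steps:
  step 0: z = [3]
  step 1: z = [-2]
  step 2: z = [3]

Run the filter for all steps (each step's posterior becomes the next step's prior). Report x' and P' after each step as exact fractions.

step 0: x̄ = F·x = [12, 12, -12]
step 0: P̄ = F·P·Fᵀ + Q = [85 81 -78; 81 82 -78; -78 -78 80]
step 0: y = z − H·x̄ = [99]
step 0: S = H·P̄·Hᵀ + R = [5154]
step 0: K = P̄·Hᵀ·S⁻¹ = [-109/859; -215/1718; 314/2577]
step 0: x' = x̄ + K·y = [-483/859, -669/1718, 54/859]
step 0: P' = (I − K·H)·P̄ = [1729/859 -726/859 1450/859; -726/859 2201/1718 508/859; 1450/859 508/859 8968/2577]
step 1: x̄ = F·x = [5229/1718, 5229/1718, -4263/1718]
step 1: P̄ = F·P·Fᵀ + Q = [14987/1718 8115/1718 -10797/1718; 8115/1718 9833/1718 -10797/1718; -10797/1718 -10797/1718 23809/1718]
step 1: y = z − H·x̄ = [18232/859]
step 1: S = H·P̄·Hᵀ + R = [362766/859]
step 1: K = P̄·Hᵀ·S⁻¹ = [-7575/60461; -12573/120922; 28100/181383]
step 1: x' = x̄ + K·y = [46491/120922, 101187/120922, 292669/362766]
step 1: P' = (I − K·H)·P̄ = [253273/120922 -94065/120922 231237/120922; -94065/120922 70007/60461 62637/120922; 231237/120922 62637/120922 1350533/362766]
step 2: x̄ = F·x = [-150365/120922, -150365/120922, 51937/60461]
step 2: P̄ = F·P·Fᵀ + Q = [545984/60461 304140/60461 -824367/120922; 304140/60461 364601/60461 -824367/120922; -824367/120922 -824367/120922 1777415/120922]
step 2: y = z − H·x̄ = [-373586/60461]
step 2: S = H·P̄·Hᵀ + R = [27177480/60461]
step 2: K = P̄·Hᵀ·S⁻¹ = [-374971/3019720; -31451/301972; 1062629/6794370]
step 2: x' = x̄ + K·y = [-719027/1509860, -45291/75493, -364732/3397185]
step 2: P' = (I − K·H)·P̄ = [6339451/3019720 -236469/301972 721832/377465; -236469/301972 174281/150986 76207/150986; 721832/377465 76207/150986 25164751/6794370]

step 0: x' = [-483/859, -669/1718, 54/859], P' = [1729/859 -726/859 1450/859; -726/859 2201/1718 508/859; 1450/859 508/859 8968/2577]
step 1: x' = [46491/120922, 101187/120922, 292669/362766], P' = [253273/120922 -94065/120922 231237/120922; -94065/120922 70007/60461 62637/120922; 231237/120922 62637/120922 1350533/362766]
step 2: x' = [-719027/1509860, -45291/75493, -364732/3397185], P' = [6339451/3019720 -236469/301972 721832/377465; -236469/301972 174281/150986 76207/150986; 721832/377465 76207/150986 25164751/6794370]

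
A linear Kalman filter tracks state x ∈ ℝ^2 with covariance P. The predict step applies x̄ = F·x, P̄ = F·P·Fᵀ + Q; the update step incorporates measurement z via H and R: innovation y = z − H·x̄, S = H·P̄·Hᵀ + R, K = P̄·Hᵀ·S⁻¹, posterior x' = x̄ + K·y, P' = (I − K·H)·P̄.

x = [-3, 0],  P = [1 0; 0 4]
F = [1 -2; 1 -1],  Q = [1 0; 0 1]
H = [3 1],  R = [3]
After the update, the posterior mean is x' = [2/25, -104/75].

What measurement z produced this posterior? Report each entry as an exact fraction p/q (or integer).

x̄ = F·x = [-3, -3]
P̄ = F·P·Fᵀ + Q = [18 9; 9 6]
S = H·P̄·Hᵀ + R = [225]
K = P̄·Hᵀ·S⁻¹ = [7/25; 11/75]
x' − x̄ = [77/25, 121/75] = K·y
y = (KᵀK)⁻¹·Kᵀ·(x' − x̄) = [11]
z = y + H·x̄ = [11] + [-12] = [-1]

z = [-1]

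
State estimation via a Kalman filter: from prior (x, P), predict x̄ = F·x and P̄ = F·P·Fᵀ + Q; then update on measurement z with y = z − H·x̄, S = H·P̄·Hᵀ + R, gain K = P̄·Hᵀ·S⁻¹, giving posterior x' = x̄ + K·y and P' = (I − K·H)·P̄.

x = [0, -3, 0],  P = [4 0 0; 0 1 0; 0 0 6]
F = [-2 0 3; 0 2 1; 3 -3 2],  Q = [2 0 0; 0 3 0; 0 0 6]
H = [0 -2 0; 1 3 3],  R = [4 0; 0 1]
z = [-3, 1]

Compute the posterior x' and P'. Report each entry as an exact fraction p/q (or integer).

x' = [57186/10517, 6528/10517, -3363/1618]
P' = [453636/10517 8604/10517 -12270/809; 8604/10517 9364/10517 -939/809; -12270/809 -939/809 5109/809]

x̄ = F·x = [0, -6, 9]
P̄ = F·P·Fᵀ + Q = [72 18 12; 18 13 6; 12 6 75]
y = z − H·x̄ = [-15, -8]
S = H·P̄·Hᵀ + R = [56 -150; -150 1153]
K = P̄·Hᵀ·S⁻¹ = [-4302/10517 918/10517; -4682/10517 75/10517; 939/1618 240/809]
x' = x̄ + K·y = [57186/10517, 6528/10517, -3363/1618]
P' = (I − K·H)·P̄ = [453636/10517 8604/10517 -12270/809; 8604/10517 9364/10517 -939/809; -12270/809 -939/809 5109/809]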